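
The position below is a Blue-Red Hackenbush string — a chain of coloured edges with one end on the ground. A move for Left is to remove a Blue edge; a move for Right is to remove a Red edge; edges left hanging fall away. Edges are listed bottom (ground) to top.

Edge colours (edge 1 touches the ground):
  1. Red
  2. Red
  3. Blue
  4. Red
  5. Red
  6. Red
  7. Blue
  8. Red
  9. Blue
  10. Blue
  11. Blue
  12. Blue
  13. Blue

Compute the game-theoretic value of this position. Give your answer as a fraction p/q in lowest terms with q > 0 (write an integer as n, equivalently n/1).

Prefix values for Red Red Blue Red Red Red Blue Red Blue Blue Blue Blue Blue via {L|R} + simplicity:
R: Left { — }, Right { 0 } → simplest -1
RR: Left { — }, Right { -1 0 } → simplest -2
RRB: Left { -2 }, Right { -1 0 } → simplest -3/2
RRBR: Left { -2 }, Right { -3/2 -1 0 } → simplest -7/4
RRBRR: Left { -2 }, Right { -7/4 -3/2 -1 0 } → simplest -15/8
RRBRRR: Left { -2 }, Right { -15/8 -7/4 -3/2 -1 0 } → simplest -31/16
RRBRRRB: Left { -2 -31/16 }, Right { -15/8 -7/4 -3/2 -1 0 } → simplest -61/32
RRBRRRBR: Left { -2 -31/16 }, Right { -61/32 -15/8 -7/4 -3/2 -1 0 } → simplest -123/64
RRBRRRBRB: Left { -2 -31/16 -123/64 }, Right { -61/32 -15/8 -7/4 -3/2 -1 0 } → simplest -245/128
RRBRRRBRBB: Left { -2 -31/16 -123/64 -245/128 }, Right { -61/32 -15/8 -7/4 -3/2 -1 0 } → simplest -489/256
RRBRRRBRBBB: Left { -2 -31/16 -123/64 -245/128 -489/256 }, Right { -61/32 -15/8 -7/4 -3/2 -1 0 } → simplest -977/512
RRBRRRBRBBBB: Left { -2 -31/16 -123/64 -245/128 -489/256 -977/512 }, Right { -61/32 -15/8 -7/4 -3/2 -1 0 } → simplest -1953/1024
RRBRRRBRBBBBB: Left { -2 -31/16 -123/64 -245/128 -489/256 -977/512 -1953/1024 }, Right { -61/32 -15/8 -7/4 -3/2 -1 0 } → simplest -3905/2048

-3905/2048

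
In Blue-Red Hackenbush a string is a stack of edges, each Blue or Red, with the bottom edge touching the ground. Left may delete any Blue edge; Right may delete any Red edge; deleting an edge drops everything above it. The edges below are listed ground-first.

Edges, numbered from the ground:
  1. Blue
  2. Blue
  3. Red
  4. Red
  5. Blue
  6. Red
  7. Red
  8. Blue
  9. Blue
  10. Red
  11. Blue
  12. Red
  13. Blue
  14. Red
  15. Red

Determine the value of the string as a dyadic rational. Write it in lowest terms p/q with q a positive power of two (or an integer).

Prefix values for Blue Blue Red Red Blue Red Red Blue Blue Red Blue Red Blue Red Red via {L|R} + simplicity:
G(B) = { 0 |  } → 1
G(BB) = { 0,1 |  } → 2
G(BBR) = { 0,1 | 2 } → 3/2
G(BBRR) = { 0,1 | 3/2,2 } → 5/4
G(BBRRB) = { 0,1,5/4 | 3/2,2 } → 11/8
G(BBRRBR) = { 0,1,5/4 | 11/8,3/2,2 } → 21/16
G(BBRRBRR) = { 0,1,5/4 | 21/16,11/8,3/2,2 } → 41/32
G(BBRRBRRB) = { 0,1,5/4,41/32 | 21/16,11/8,3/2,2 } → 83/64
G(BBRRBRRBB) = { 0,1,5/4,41/32,83/64 | 21/16,11/8,3/2,2 } → 167/128
G(BBRRBRRBBR) = { 0,1,5/4,41/32,83/64 | 167/128,21/16,11/8,3/2,2 } → 333/256
G(BBRRBRRBBRB) = { 0,1,5/4,41/32,83/64,333/256 | 167/128,21/16,11/8,3/2,2 } → 667/512
G(BBRRBRRBBRBR) = { 0,1,5/4,41/32,83/64,333/256 | 667/512,167/128,21/16,11/8,3/2,2 } → 1333/1024
G(BBRRBRRBBRBRB) = { 0,1,5/4,41/32,83/64,333/256,1333/1024 | 667/512,167/128,21/16,11/8,3/2,2 } → 2667/2048
G(BBRRBRRBBRBRBR) = { 0,1,5/4,41/32,83/64,333/256,1333/1024 | 2667/2048,667/512,167/128,21/16,11/8,3/2,2 } → 5333/4096
G(BBRRBRRBBRBRBRR) = { 0,1,5/4,41/32,83/64,333/256,1333/1024 | 5333/4096,2667/2048,667/512,167/128,21/16,11/8,3/2,2 } → 10665/8192

10665/8192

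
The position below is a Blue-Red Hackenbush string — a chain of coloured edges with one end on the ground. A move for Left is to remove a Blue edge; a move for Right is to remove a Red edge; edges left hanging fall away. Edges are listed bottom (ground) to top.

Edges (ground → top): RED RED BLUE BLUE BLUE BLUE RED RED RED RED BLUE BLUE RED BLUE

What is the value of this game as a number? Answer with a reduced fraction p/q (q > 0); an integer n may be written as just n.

1 of 14 · R · max L −∞ · min R 0 = -1
2 of 14 · RR · max L −∞ · min R -1 = -2
3 of 14 · RRB · max L -2 · min R -1 = -3/2
4 of 14 · RRBB · max L -3/2 · min R -1 = -5/4
5 of 14 · RRBBB · max L -5/4 · min R -1 = -9/8
6 of 14 · RRBBBB · max L -9/8 · min R -1 = -17/16
7 of 14 · RRBBBBR · max L -9/8 · min R -17/16 = -35/32
8 of 14 · RRBBBBRR · max L -9/8 · min R -35/32 = -71/64
9 of 14 · RRBBBBRRR · max L -9/8 · min R -71/64 = -143/128
10 of 14 · RRBBBBRRRR · max L -9/8 · min R -143/128 = -287/256
11 of 14 · RRBBBBRRRRB · max L -287/256 · min R -143/128 = -573/512
12 of 14 · RRBBBBRRRRBB · max L -573/512 · min R -143/128 = -1145/1024
13 of 14 · RRBBBBRRRRBBR · max L -573/512 · min R -1145/1024 = -2291/2048
14 of 14 · RRBBBBRRRRBBRB · max L -2291/2048 · min R -1145/1024 = -4581/4096

-4581/4096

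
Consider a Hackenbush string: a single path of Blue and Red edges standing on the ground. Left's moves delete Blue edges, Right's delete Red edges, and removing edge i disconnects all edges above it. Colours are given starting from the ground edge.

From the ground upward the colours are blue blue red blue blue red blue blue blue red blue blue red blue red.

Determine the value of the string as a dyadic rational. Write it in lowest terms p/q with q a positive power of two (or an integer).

Prefix values for blue blue red blue blue red blue blue blue red blue blue red blue red via {L|R} + simplicity:
G_1 [b]  L=[0]  R=[·]  => 1
G_2 [bb]  L=[0 1]  R=[·]  => 2
G_3 [bbr]  L=[0 1]  R=[2]  => 3/2
G_4 [bbrb]  L=[0 1 3/2]  R=[2]  => 7/4
G_5 [bbrbb]  L=[0 1 3/2 7/4]  R=[2]  => 15/8
G_6 [bbrbbr]  L=[0 1 3/2 7/4]  R=[15/8 2]  => 29/16
G_7 [bbrbbrb]  L=[0 1 3/2 7/4 29/16]  R=[15/8 2]  => 59/32
G_8 [bbrbbrbb]  L=[0 1 3/2 7/4 29/16 59/32]  R=[15/8 2]  => 119/64
G_9 [bbrbbrbbb]  L=[0 1 3/2 7/4 29/16 59/32 119/64]  R=[15/8 2]  => 239/128
G_10 [bbrbbrbbbr]  L=[0 1 3/2 7/4 29/16 59/32 119/64]  R=[239/128 15/8 2]  => 477/256
G_11 [bbrbbrbbbrb]  L=[0 1 3/2 7/4 29/16 59/32 119/64 477/256]  R=[239/128 15/8 2]  => 955/512
G_12 [bbrbbrbbbrbb]  L=[0 1 3/2 7/4 29/16 59/32 119/64 477/256 955/512]  R=[239/128 15/8 2]  => 1911/1024
G_13 [bbrbbrbbbrbbr]  L=[0 1 3/2 7/4 29/16 59/32 119/64 477/256 955/512]  R=[1911/1024 239/128 15/8 2]  => 3821/2048
G_14 [bbrbbrbbbrbbrb]  L=[0 1 3/2 7/4 29/16 59/32 119/64 477/256 955/512 3821/2048]  R=[1911/1024 239/128 15/8 2]  => 7643/4096
G_15 [bbrbbrbbbrbbrbr]  L=[0 1 3/2 7/4 29/16 59/32 119/64 477/256 955/512 3821/2048]  R=[7643/4096 1911/1024 239/128 15/8 2]  => 15285/8192

15285/8192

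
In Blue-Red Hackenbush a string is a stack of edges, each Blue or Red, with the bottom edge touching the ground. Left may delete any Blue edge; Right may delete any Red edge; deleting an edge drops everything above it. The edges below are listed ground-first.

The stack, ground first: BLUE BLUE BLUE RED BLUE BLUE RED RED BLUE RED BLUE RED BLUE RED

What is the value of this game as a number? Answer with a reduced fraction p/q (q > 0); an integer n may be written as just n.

5717/2048

Recurse on prefixes of the 14-edge string BLUE BLUE BLUE RED BLUE BLUE RED RED BLUE RED BLUE RED BLUE RED:
step 1: add BLUE to get B; options L={ 0 } R={ ∅ } — 1
step 2: add BLUE to get BB; options L={ 0, 1 } R={ ∅ } — 2
step 3: add BLUE to get BBB; options L={ 0, 1, 2 } R={ ∅ } — 3
step 4: add RED to get BBBR; options L={ 0, 1, 2 } R={ 3 } — 5/2
step 5: add BLUE to get BBBRB; options L={ 0, 1, 2, 5/2 } R={ 3 } — 11/4
step 6: add BLUE to get BBBRBB; options L={ 0, 1, 2, 5/2, 11/4 } R={ 3 } — 23/8
step 7: add RED to get BBBRBBR; options L={ 0, 1, 2, 5/2, 11/4 } R={ 23/8, 3 } — 45/16
step 8: add RED to get BBBRBBRR; options L={ 0, 1, 2, 5/2, 11/4 } R={ 45/16, 23/8, 3 } — 89/32
step 9: add BLUE to get BBBRBBRRB; options L={ 0, 1, 2, 5/2, 11/4, 89/32 } R={ 45/16, 23/8, 3 } — 179/64
step 10: add RED to get BBBRBBRRBR; options L={ 0, 1, 2, 5/2, 11/4, 89/32 } R={ 179/64, 45/16, 23/8, 3 } — 357/128
step 11: add BLUE to get BBBRBBRRBRB; options L={ 0, 1, 2, 5/2, 11/4, 89/32, 357/128 } R={ 179/64, 45/16, 23/8, 3 } — 715/256
step 12: add RED to get BBBRBBRRBRBR; options L={ 0, 1, 2, 5/2, 11/4, 89/32, 357/128 } R={ 715/256, 179/64, 45/16, 23/8, 3 } — 1429/512
step 13: add BLUE to get BBBRBBRRBRBRB; options L={ 0, 1, 2, 5/2, 11/4, 89/32, 357/128, 1429/512 } R={ 715/256, 179/64, 45/16, 23/8, 3 } — 2859/1024
step 14: add RED to get BBBRBBRRBRBRBR; options L={ 0, 1, 2, 5/2, 11/4, 89/32, 357/128, 1429/512 } R={ 2859/1024, 715/256, 179/64, 45/16, 23/8, 3 } — 5717/2048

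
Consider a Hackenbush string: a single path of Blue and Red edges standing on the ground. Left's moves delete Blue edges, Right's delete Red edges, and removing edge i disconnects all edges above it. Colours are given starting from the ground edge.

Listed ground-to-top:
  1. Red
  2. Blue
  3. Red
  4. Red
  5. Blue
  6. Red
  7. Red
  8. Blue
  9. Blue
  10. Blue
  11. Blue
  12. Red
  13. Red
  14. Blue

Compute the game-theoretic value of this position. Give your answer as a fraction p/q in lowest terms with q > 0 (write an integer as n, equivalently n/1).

R: Left { — }, Right { 0 } ⇒ simplest -1
RB: Left { -1 }, Right { 0 } ⇒ simplest -1/2
RBR: Left { -1 }, Right { -1/2,0 } ⇒ simplest -3/4
RBRR: Left { -1 }, Right { -3/4,-1/2,0 } ⇒ simplest -7/8
RBRRB: Left { -1,-7/8 }, Right { -3/4,-1/2,0 } ⇒ simplest -13/16
RBRRBR: Left { -1,-7/8 }, Right { -13/16,-3/4,-1/2,0 } ⇒ simplest -27/32
RBRRBRR: Left { -1,-7/8 }, Right { -27/32,-13/16,-3/4,-1/2,0 } ⇒ simplest -55/64
RBRRBRRB: Left { -1,-7/8,-55/64 }, Right { -27/32,-13/16,-3/4,-1/2,0 } ⇒ simplest -109/128
RBRRBRRBB: Left { -1,-7/8,-55/64,-109/128 }, Right { -27/32,-13/16,-3/4,-1/2,0 } ⇒ simplest -217/256
RBRRBRRBBB: Left { -1,-7/8,-55/64,-109/128,-217/256 }, Right { -27/32,-13/16,-3/4,-1/2,0 } ⇒ simplest -433/512
RBRRBRRBBBB: Left { -1,-7/8,-55/64,-109/128,-217/256,-433/512 }, Right { -27/32,-13/16,-3/4,-1/2,0 } ⇒ simplest -865/1024
RBRRBRRBBBBR: Left { -1,-7/8,-55/64,-109/128,-217/256,-433/512 }, Right { -865/1024,-27/32,-13/16,-3/4,-1/2,0 } ⇒ simplest -1731/2048
RBRRBRRBBBBRR: Left { -1,-7/8,-55/64,-109/128,-217/256,-433/512 }, Right { -1731/2048,-865/1024,-27/32,-13/16,-3/4,-1/2,0 } ⇒ simplest -3463/4096
RBRRBRRBBBBRRB: Left { -1,-7/8,-55/64,-109/128,-217/256,-433/512,-3463/4096 }, Right { -1731/2048,-865/1024,-27/32,-13/16,-3/4,-1/2,0 } ⇒ simplest -6925/8192

-6925/8192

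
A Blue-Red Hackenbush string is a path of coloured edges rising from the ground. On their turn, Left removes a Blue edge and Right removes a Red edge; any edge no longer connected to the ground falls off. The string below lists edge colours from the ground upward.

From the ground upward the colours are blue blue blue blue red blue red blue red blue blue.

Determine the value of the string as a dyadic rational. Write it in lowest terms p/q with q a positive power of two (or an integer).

Prefix values for blue blue blue blue red blue red blue red blue blue via {L|R} + simplicity:
v(b) = { 0 |  } ⇒ 1
v(bb) = { 0, 1 |  } ⇒ 2
v(bbb) = { 0, 1, 2 |  } ⇒ 3
v(bbbb) = { 0, 1, 2, 3 |  } ⇒ 4
v(bbbbr) = { 0, 1, 2, 3 | 4 } ⇒ 7/2
v(bbbbrb) = { 0, 1, 2, 3, 7/2 | 4 } ⇒ 15/4
v(bbbbrbr) = { 0, 1, 2, 3, 7/2 | 15/4, 4 } ⇒ 29/8
v(bbbbrbrb) = { 0, 1, 2, 3, 7/2, 29/8 | 15/4, 4 } ⇒ 59/16
v(bbbbrbrbr) = { 0, 1, 2, 3, 7/2, 29/8 | 59/16, 15/4, 4 } ⇒ 117/32
v(bbbbrbrbrb) = { 0, 1, 2, 3, 7/2, 29/8, 117/32 | 59/16, 15/4, 4 } ⇒ 235/64
v(bbbbrbrbrbb) = { 0, 1, 2, 3, 7/2, 29/8, 117/32, 235/64 | 59/16, 15/4, 4 } ⇒ 471/128

471/128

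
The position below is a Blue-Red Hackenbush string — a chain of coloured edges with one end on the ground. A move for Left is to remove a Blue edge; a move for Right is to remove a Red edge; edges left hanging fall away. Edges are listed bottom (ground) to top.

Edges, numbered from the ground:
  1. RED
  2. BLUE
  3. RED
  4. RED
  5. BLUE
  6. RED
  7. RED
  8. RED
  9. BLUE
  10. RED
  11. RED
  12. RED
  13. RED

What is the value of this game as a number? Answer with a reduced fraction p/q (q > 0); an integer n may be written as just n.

-3551/4096

edge 1 of 13 (RED): { · | 0 } -> -1
edge 2 of 13 (BLUE): { -1 | 0 } -> -1/2
edge 3 of 13 (RED): { -1 | -1/2, 0 } -> -3/4
edge 4 of 13 (RED): { -1 | -3/4, -1/2, 0 } -> -7/8
edge 5 of 13 (BLUE): { -1, -7/8 | -3/4, -1/2, 0 } -> -13/16
edge 6 of 13 (RED): { -1, -7/8 | -13/16, -3/4, -1/2, 0 } -> -27/32
edge 7 of 13 (RED): { -1, -7/8 | -27/32, -13/16, -3/4, -1/2, 0 } -> -55/64
edge 8 of 13 (RED): { -1, -7/8 | -55/64, -27/32, -13/16, -3/4, -1/2, 0 } -> -111/128
edge 9 of 13 (BLUE): { -1, -7/8, -111/128 | -55/64, -27/32, -13/16, -3/4, -1/2, 0 } -> -221/256
edge 10 of 13 (RED): { -1, -7/8, -111/128 | -221/256, -55/64, -27/32, -13/16, -3/4, -1/2, 0 } -> -443/512
edge 11 of 13 (RED): { -1, -7/8, -111/128 | -443/512, -221/256, -55/64, -27/32, -13/16, -3/4, -1/2, 0 } -> -887/1024
edge 12 of 13 (RED): { -1, -7/8, -111/128 | -887/1024, -443/512, -221/256, -55/64, -27/32, -13/16, -3/4, -1/2, 0 } -> -1775/2048
edge 13 of 13 (RED): { -1, -7/8, -111/128 | -1775/2048, -887/1024, -443/512, -221/256, -55/64, -27/32, -13/16, -3/4, -1/2, 0 } -> -3551/4096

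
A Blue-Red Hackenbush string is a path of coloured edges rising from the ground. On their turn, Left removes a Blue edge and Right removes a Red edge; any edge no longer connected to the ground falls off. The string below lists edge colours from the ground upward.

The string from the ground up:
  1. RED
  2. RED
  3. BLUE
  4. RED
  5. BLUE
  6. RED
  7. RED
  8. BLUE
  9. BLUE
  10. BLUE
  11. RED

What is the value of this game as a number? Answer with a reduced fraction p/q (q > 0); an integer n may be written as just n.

Prefix values for RED RED BLUE RED BLUE RED RED BLUE BLUE BLUE RED via {L|R} + simplicity:
R: Left { none }, Right { 0 } ⇒ simplest -1
RR: Left { none }, Right { -1; 0 } ⇒ simplest -2
RRB: Left { -2 }, Right { -1; 0 } ⇒ simplest -3/2
RRBR: Left { -2 }, Right { -3/2; -1; 0 } ⇒ simplest -7/4
RRBRB: Left { -2; -7/4 }, Right { -3/2; -1; 0 } ⇒ simplest -13/8
RRBRBR: Left { -2; -7/4 }, Right { -13/8; -3/2; -1; 0 } ⇒ simplest -27/16
RRBRBRR: Left { -2; -7/4 }, Right { -27/16; -13/8; -3/2; -1; 0 } ⇒ simplest -55/32
RRBRBRRB: Left { -2; -7/4; -55/32 }, Right { -27/16; -13/8; -3/2; -1; 0 } ⇒ simplest -109/64
RRBRBRRBB: Left { -2; -7/4; -55/32; -109/64 }, Right { -27/16; -13/8; -3/2; -1; 0 } ⇒ simplest -217/128
RRBRBRRBBB: Left { -2; -7/4; -55/32; -109/64; -217/128 }, Right { -27/16; -13/8; -3/2; -1; 0 } ⇒ simplest -433/256
RRBRBRRBBBR: Left { -2; -7/4; -55/32; -109/64; -217/128 }, Right { -433/256; -27/16; -13/8; -3/2; -1; 0 } ⇒ simplest -867/512

-867/512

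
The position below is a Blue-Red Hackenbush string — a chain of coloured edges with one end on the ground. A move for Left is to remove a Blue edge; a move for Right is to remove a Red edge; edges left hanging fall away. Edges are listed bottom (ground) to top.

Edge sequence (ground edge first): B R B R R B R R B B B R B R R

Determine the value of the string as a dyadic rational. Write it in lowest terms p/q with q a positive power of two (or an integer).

step 1: add B to get B; options L={ 0 } R={  } so 1
step 2: add R to get BR; options L={ 0 } R={ 1 } so 1/2
step 3: add B to get BRB; options L={ 0,1/2 } R={ 1 } so 3/4
step 4: add R to get BRBR; options L={ 0,1/2 } R={ 3/4,1 } so 5/8
step 5: add R to get BRBRR; options L={ 0,1/2 } R={ 5/8,3/4,1 } so 9/16
step 6: add B to get BRBRRB; options L={ 0,1/2,9/16 } R={ 5/8,3/4,1 } so 19/32
step 7: add R to get BRBRRBR; options L={ 0,1/2,9/16 } R={ 19/32,5/8,3/4,1 } so 37/64
step 8: add R to get BRBRRBRR; options L={ 0,1/2,9/16 } R={ 37/64,19/32,5/8,3/4,1 } so 73/128
step 9: add B to get BRBRRBRRB; options L={ 0,1/2,9/16,73/128 } R={ 37/64,19/32,5/8,3/4,1 } so 147/256
step 10: add B to get BRBRRBRRBB; options L={ 0,1/2,9/16,73/128,147/256 } R={ 37/64,19/32,5/8,3/4,1 } so 295/512
step 11: add B to get BRBRRBRRBBB; options L={ 0,1/2,9/16,73/128,147/256,295/512 } R={ 37/64,19/32,5/8,3/4,1 } so 591/1024
step 12: add R to get BRBRRBRRBBBR; options L={ 0,1/2,9/16,73/128,147/256,295/512 } R={ 591/1024,37/64,19/32,5/8,3/4,1 } so 1181/2048
step 13: add B to get BRBRRBRRBBBRB; options L={ 0,1/2,9/16,73/128,147/256,295/512,1181/2048 } R={ 591/1024,37/64,19/32,5/8,3/4,1 } so 2363/4096
step 14: add R to get BRBRRBRRBBBRBR; options L={ 0,1/2,9/16,73/128,147/256,295/512,1181/2048 } R={ 2363/4096,591/1024,37/64,19/32,5/8,3/4,1 } so 4725/8192
step 15: add R to get BRBRRBRRBBBRBRR; options L={ 0,1/2,9/16,73/128,147/256,295/512,1181/2048 } R={ 4725/8192,2363/4096,591/1024,37/64,19/32,5/8,3/4,1 } so 9449/16384

9449/16384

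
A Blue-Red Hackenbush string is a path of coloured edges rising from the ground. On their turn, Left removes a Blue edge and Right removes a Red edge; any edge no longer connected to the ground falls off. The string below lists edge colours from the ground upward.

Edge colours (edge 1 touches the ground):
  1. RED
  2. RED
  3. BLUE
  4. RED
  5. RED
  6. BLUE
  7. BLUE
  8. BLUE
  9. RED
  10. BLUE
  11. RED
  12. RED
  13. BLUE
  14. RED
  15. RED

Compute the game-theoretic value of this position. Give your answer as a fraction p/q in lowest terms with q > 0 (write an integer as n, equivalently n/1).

Build g(s[:k]) for k = 1..15, string s = RED RED BLUE RED RED BLUE BLUE BLUE RED BLUE RED RED BLUE RED RED.
g_1 [R]  L=[none]  R=[0]  — -1
g_2 [RR]  L=[none]  R=[-1 0]  — -2
g_3 [RRB]  L=[-2]  R=[-1 0]  — -3/2
g_4 [RRBR]  L=[-2]  R=[-3/2 -1 0]  — -7/4
g_5 [RRBRR]  L=[-2]  R=[-7/4 -3/2 -1 0]  — -15/8
g_6 [RRBRRB]  L=[-2 -15/8]  R=[-7/4 -3/2 -1 0]  — -29/16
g_7 [RRBRRBB]  L=[-2 -15/8 -29/16]  R=[-7/4 -3/2 -1 0]  — -57/32
g_8 [RRBRRBBB]  L=[-2 -15/8 -29/16 -57/32]  R=[-7/4 -3/2 -1 0]  — -113/64
g_9 [RRBRRBBBR]  L=[-2 -15/8 -29/16 -57/32]  R=[-113/64 -7/4 -3/2 -1 0]  — -227/128
g_10 [RRBRRBBBRB]  L=[-2 -15/8 -29/16 -57/32 -227/128]  R=[-113/64 -7/4 -3/2 -1 0]  — -453/256
g_11 [RRBRRBBBRBR]  L=[-2 -15/8 -29/16 -57/32 -227/128]  R=[-453/256 -113/64 -7/4 -3/2 -1 0]  — -907/512
g_12 [RRBRRBBBRBRR]  L=[-2 -15/8 -29/16 -57/32 -227/128]  R=[-907/512 -453/256 -113/64 -7/4 -3/2 -1 0]  — -1815/1024
g_13 [RRBRRBBBRBRRB]  L=[-2 -15/8 -29/16 -57/32 -227/128 -1815/1024]  R=[-907/512 -453/256 -113/64 -7/4 -3/2 -1 0]  — -3629/2048
g_14 [RRBRRBBBRBRRBR]  L=[-2 -15/8 -29/16 -57/32 -227/128 -1815/1024]  R=[-3629/2048 -907/512 -453/256 -113/64 -7/4 -3/2 -1 0]  — -7259/4096
g_15 [RRBRRBBBRBRRBRR]  L=[-2 -15/8 -29/16 -57/32 -227/128 -1815/1024]  R=[-7259/4096 -3629/2048 -907/512 -453/256 -113/64 -7/4 -3/2 -1 0]  — -14519/8192

-14519/8192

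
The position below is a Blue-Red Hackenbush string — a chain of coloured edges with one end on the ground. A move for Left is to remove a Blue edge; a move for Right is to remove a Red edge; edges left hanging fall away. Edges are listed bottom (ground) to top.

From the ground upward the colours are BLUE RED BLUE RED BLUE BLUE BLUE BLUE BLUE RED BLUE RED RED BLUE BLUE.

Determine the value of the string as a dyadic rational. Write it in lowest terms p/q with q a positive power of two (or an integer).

12199/16384

Prefix values for BLUE RED BLUE RED BLUE BLUE BLUE BLUE BLUE RED BLUE RED RED BLUE BLUE via {L|R} + simplicity:
step 1: add BLUE to get B; options L={ 0 } R={ · } ⇒ 1
step 2: add RED to get BR; options L={ 0 } R={ 1 } ⇒ 1/2
step 3: add BLUE to get BRB; options L={ 0, 1/2 } R={ 1 } ⇒ 3/4
step 4: add RED to get BRBR; options L={ 0, 1/2 } R={ 3/4, 1 } ⇒ 5/8
step 5: add BLUE to get BRBRB; options L={ 0, 1/2, 5/8 } R={ 3/4, 1 } ⇒ 11/16
step 6: add BLUE to get BRBRBB; options L={ 0, 1/2, 5/8, 11/16 } R={ 3/4, 1 } ⇒ 23/32
step 7: add BLUE to get BRBRBBB; options L={ 0, 1/2, 5/8, 11/16, 23/32 } R={ 3/4, 1 } ⇒ 47/64
step 8: add BLUE to get BRBRBBBB; options L={ 0, 1/2, 5/8, 11/16, 23/32, 47/64 } R={ 3/4, 1 } ⇒ 95/128
step 9: add BLUE to get BRBRBBBBB; options L={ 0, 1/2, 5/8, 11/16, 23/32, 47/64, 95/128 } R={ 3/4, 1 } ⇒ 191/256
step 10: add RED to get BRBRBBBBBR; options L={ 0, 1/2, 5/8, 11/16, 23/32, 47/64, 95/128 } R={ 191/256, 3/4, 1 } ⇒ 381/512
step 11: add BLUE to get BRBRBBBBBRB; options L={ 0, 1/2, 5/8, 11/16, 23/32, 47/64, 95/128, 381/512 } R={ 191/256, 3/4, 1 } ⇒ 763/1024
step 12: add RED to get BRBRBBBBBRBR; options L={ 0, 1/2, 5/8, 11/16, 23/32, 47/64, 95/128, 381/512 } R={ 763/1024, 191/256, 3/4, 1 } ⇒ 1525/2048
step 13: add RED to get BRBRBBBBBRBRR; options L={ 0, 1/2, 5/8, 11/16, 23/32, 47/64, 95/128, 381/512 } R={ 1525/2048, 763/1024, 191/256, 3/4, 1 } ⇒ 3049/4096
step 14: add BLUE to get BRBRBBBBBRBRRB; options L={ 0, 1/2, 5/8, 11/16, 23/32, 47/64, 95/128, 381/512, 3049/4096 } R={ 1525/2048, 763/1024, 191/256, 3/4, 1 } ⇒ 6099/8192
step 15: add BLUE to get BRBRBBBBBRBRRBB; options L={ 0, 1/2, 5/8, 11/16, 23/32, 47/64, 95/128, 381/512, 3049/4096, 6099/8192 } R={ 1525/2048, 763/1024, 191/256, 3/4, 1 } ⇒ 12199/16384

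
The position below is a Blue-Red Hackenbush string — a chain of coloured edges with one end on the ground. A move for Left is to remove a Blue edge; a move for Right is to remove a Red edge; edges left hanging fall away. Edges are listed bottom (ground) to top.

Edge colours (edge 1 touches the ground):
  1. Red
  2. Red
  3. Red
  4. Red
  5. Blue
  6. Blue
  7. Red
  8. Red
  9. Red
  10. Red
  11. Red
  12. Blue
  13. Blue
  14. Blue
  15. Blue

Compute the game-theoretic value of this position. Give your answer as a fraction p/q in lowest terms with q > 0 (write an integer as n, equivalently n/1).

Recurse on prefixes of the 15-edge string Red Red Red Red Blue Blue Red Red Red Red Red Blue Blue Blue Blue:
step 1: add Red to get R; options L={ none } R={ 0 } -> -1
step 2: add Red to get RR; options L={ none } R={ -1 0 } -> -2
step 3: add Red to get RRR; options L={ none } R={ -2 -1 0 } -> -3
step 4: add Red to get RRRR; options L={ none } R={ -3 -2 -1 0 } -> -4
step 5: add Blue to get RRRRB; options L={ -4 } R={ -3 -2 -1 0 } -> -7/2
step 6: add Blue to get RRRRBB; options L={ -4 -7/2 } R={ -3 -2 -1 0 } -> -13/4
step 7: add Red to get RRRRBBR; options L={ -4 -7/2 } R={ -13/4 -3 -2 -1 0 } -> -27/8
step 8: add Red to get RRRRBBRR; options L={ -4 -7/2 } R={ -27/8 -13/4 -3 -2 -1 0 } -> -55/16
step 9: add Red to get RRRRBBRRR; options L={ -4 -7/2 } R={ -55/16 -27/8 -13/4 -3 -2 -1 0 } -> -111/32
step 10: add Red to get RRRRBBRRRR; options L={ -4 -7/2 } R={ -111/32 -55/16 -27/8 -13/4 -3 -2 -1 0 } -> -223/64
step 11: add Red to get RRRRBBRRRRR; options L={ -4 -7/2 } R={ -223/64 -111/32 -55/16 -27/8 -13/4 -3 -2 -1 0 } -> -447/128
step 12: add Blue to get RRRRBBRRRRRB; options L={ -4 -7/2 -447/128 } R={ -223/64 -111/32 -55/16 -27/8 -13/4 -3 -2 -1 0 } -> -893/256
step 13: add Blue to get RRRRBBRRRRRBB; options L={ -4 -7/2 -447/128 -893/256 } R={ -223/64 -111/32 -55/16 -27/8 -13/4 -3 -2 -1 0 } -> -1785/512
step 14: add Blue to get RRRRBBRRRRRBBB; options L={ -4 -7/2 -447/128 -893/256 -1785/512 } R={ -223/64 -111/32 -55/16 -27/8 -13/4 -3 -2 -1 0 } -> -3569/1024
step 15: add Blue to get RRRRBBRRRRRBBBB; options L={ -4 -7/2 -447/128 -893/256 -1785/512 -3569/1024 } R={ -223/64 -111/32 -55/16 -27/8 -13/4 -3 -2 -1 0 } -> -7137/2048

-7137/2048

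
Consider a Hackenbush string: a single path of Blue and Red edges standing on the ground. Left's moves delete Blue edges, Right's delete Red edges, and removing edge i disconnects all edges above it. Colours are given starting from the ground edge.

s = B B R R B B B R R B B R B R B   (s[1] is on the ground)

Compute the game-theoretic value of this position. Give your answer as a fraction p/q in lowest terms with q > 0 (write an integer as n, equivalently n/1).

11883/8192

value(B) = { 0 | none } so 1
value(BB) = { 0,1 | none } so 2
value(BBR) = { 0,1 | 2 } so 3/2
value(BBRR) = { 0,1 | 3/2,2 } so 5/4
value(BBRRB) = { 0,1,5/4 | 3/2,2 } so 11/8
value(BBRRBB) = { 0,1,5/4,11/8 | 3/2,2 } so 23/16
value(BBRRBBB) = { 0,1,5/4,11/8,23/16 | 3/2,2 } so 47/32
value(BBRRBBBR) = { 0,1,5/4,11/8,23/16 | 47/32,3/2,2 } so 93/64
value(BBRRBBBRR) = { 0,1,5/4,11/8,23/16 | 93/64,47/32,3/2,2 } so 185/128
value(BBRRBBBRRB) = { 0,1,5/4,11/8,23/16,185/128 | 93/64,47/32,3/2,2 } so 371/256
value(BBRRBBBRRBB) = { 0,1,5/4,11/8,23/16,185/128,371/256 | 93/64,47/32,3/2,2 } so 743/512
value(BBRRBBBRRBBR) = { 0,1,5/4,11/8,23/16,185/128,371/256 | 743/512,93/64,47/32,3/2,2 } so 1485/1024
value(BBRRBBBRRBBRB) = { 0,1,5/4,11/8,23/16,185/128,371/256,1485/1024 | 743/512,93/64,47/32,3/2,2 } so 2971/2048
value(BBRRBBBRRBBRBR) = { 0,1,5/4,11/8,23/16,185/128,371/256,1485/1024 | 2971/2048,743/512,93/64,47/32,3/2,2 } so 5941/4096
value(BBRRBBBRRBBRBRB) = { 0,1,5/4,11/8,23/16,185/128,371/256,1485/1024,5941/4096 | 2971/2048,743/512,93/64,47/32,3/2,2 } so 11883/8192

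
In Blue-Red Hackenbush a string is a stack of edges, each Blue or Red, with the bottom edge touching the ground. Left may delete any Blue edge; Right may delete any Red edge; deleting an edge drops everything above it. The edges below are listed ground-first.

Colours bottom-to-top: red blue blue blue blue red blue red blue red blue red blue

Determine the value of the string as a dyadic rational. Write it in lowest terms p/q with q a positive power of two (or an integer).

-341/4096

g_1 [r]  L=[·]  R=[0]  so -1
g_2 [rb]  L=[-1]  R=[0]  so -1/2
g_3 [rbb]  L=[-1, -1/2]  R=[0]  so -1/4
g_4 [rbbb]  L=[-1, -1/2, -1/4]  R=[0]  so -1/8
g_5 [rbbbb]  L=[-1, -1/2, -1/4, -1/8]  R=[0]  so -1/16
g_6 [rbbbbr]  L=[-1, -1/2, -1/4, -1/8]  R=[-1/16, 0]  so -3/32
g_7 [rbbbbrb]  L=[-1, -1/2, -1/4, -1/8, -3/32]  R=[-1/16, 0]  so -5/64
g_8 [rbbbbrbr]  L=[-1, -1/2, -1/4, -1/8, -3/32]  R=[-5/64, -1/16, 0]  so -11/128
g_9 [rbbbbrbrb]  L=[-1, -1/2, -1/4, -1/8, -3/32, -11/128]  R=[-5/64, -1/16, 0]  so -21/256
g_10 [rbbbbrbrbr]  L=[-1, -1/2, -1/4, -1/8, -3/32, -11/128]  R=[-21/256, -5/64, -1/16, 0]  so -43/512
g_11 [rbbbbrbrbrb]  L=[-1, -1/2, -1/4, -1/8, -3/32, -11/128, -43/512]  R=[-21/256, -5/64, -1/16, 0]  so -85/1024
g_12 [rbbbbrbrbrbr]  L=[-1, -1/2, -1/4, -1/8, -3/32, -11/128, -43/512]  R=[-85/1024, -21/256, -5/64, -1/16, 0]  so -171/2048
g_13 [rbbbbrbrbrbrb]  L=[-1, -1/2, -1/4, -1/8, -3/32, -11/128, -43/512, -171/2048]  R=[-85/1024, -21/256, -5/64, -1/16, 0]  so -341/4096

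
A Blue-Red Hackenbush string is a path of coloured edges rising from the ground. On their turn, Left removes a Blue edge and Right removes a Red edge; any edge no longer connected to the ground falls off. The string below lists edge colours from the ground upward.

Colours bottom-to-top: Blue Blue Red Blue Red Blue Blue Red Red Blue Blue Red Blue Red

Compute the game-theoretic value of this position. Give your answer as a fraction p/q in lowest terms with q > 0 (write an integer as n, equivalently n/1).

Build G(s[:k]) for k = 1..14, string s = Blue Blue Red Blue Red Blue Blue Red Red Blue Blue Red Blue Red.
step 1: add Blue to get B; options L={ 0 } R={ · } -> 1
step 2: add Blue to get BB; options L={ 0,1 } R={ · } -> 2
step 3: add Red to get BBR; options L={ 0,1 } R={ 2 } -> 3/2
step 4: add Blue to get BBRB; options L={ 0,1,3/2 } R={ 2 } -> 7/4
step 5: add Red to get BBRBR; options L={ 0,1,3/2 } R={ 7/4,2 } -> 13/8
step 6: add Blue to get BBRBRB; options L={ 0,1,3/2,13/8 } R={ 7/4,2 } -> 27/16
step 7: add Blue to get BBRBRBB; options L={ 0,1,3/2,13/8,27/16 } R={ 7/4,2 } -> 55/32
step 8: add Red to get BBRBRBBR; options L={ 0,1,3/2,13/8,27/16 } R={ 55/32,7/4,2 } -> 109/64
step 9: add Red to get BBRBRBBRR; options L={ 0,1,3/2,13/8,27/16 } R={ 109/64,55/32,7/4,2 } -> 217/128
step 10: add Blue to get BBRBRBBRRB; options L={ 0,1,3/2,13/8,27/16,217/128 } R={ 109/64,55/32,7/4,2 } -> 435/256
step 11: add Blue to get BBRBRBBRRBB; options L={ 0,1,3/2,13/8,27/16,217/128,435/256 } R={ 109/64,55/32,7/4,2 } -> 871/512
step 12: add Red to get BBRBRBBRRBBR; options L={ 0,1,3/2,13/8,27/16,217/128,435/256 } R={ 871/512,109/64,55/32,7/4,2 } -> 1741/1024
step 13: add Blue to get BBRBRBBRRBBRB; options L={ 0,1,3/2,13/8,27/16,217/128,435/256,1741/1024 } R={ 871/512,109/64,55/32,7/4,2 } -> 3483/2048
step 14: add Red to get BBRBRBBRRBBRBR; options L={ 0,1,3/2,13/8,27/16,217/128,435/256,1741/1024 } R={ 3483/2048,871/512,109/64,55/32,7/4,2 } -> 6965/4096

6965/4096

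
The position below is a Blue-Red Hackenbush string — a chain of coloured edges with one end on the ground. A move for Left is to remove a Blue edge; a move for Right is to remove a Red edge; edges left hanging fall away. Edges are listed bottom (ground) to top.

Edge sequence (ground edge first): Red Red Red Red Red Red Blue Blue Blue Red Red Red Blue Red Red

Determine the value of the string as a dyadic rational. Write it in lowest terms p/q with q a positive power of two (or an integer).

Prefix values for Red Red Red Red Red Red Blue Blue Blue Red Red Red Blue Red Red via {L|R} + simplicity:
v(R) = { none | 0 } => -1
v(RR) = { none | -1 0 } => -2
v(RRR) = { none | -2 -1 0 } => -3
v(RRRR) = { none | -3 -2 -1 0 } => -4
v(RRRRR) = { none | -4 -3 -2 -1 0 } => -5
v(RRRRRR) = { none | -5 -4 -3 -2 -1 0 } => -6
v(RRRRRRB) = { -6 | -5 -4 -3 -2 -1 0 } => -11/2
v(RRRRRRBB) = { -6 -11/2 | -5 -4 -3 -2 -1 0 } => -21/4
v(RRRRRRBBB) = { -6 -11/2 -21/4 | -5 -4 -3 -2 -1 0 } => -41/8
v(RRRRRRBBBR) = { -6 -11/2 -21/4 | -41/8 -5 -4 -3 -2 -1 0 } => -83/16
v(RRRRRRBBBRR) = { -6 -11/2 -21/4 | -83/16 -41/8 -5 -4 -3 -2 -1 0 } => -167/32
v(RRRRRRBBBRRR) = { -6 -11/2 -21/4 | -167/32 -83/16 -41/8 -5 -4 -3 -2 -1 0 } => -335/64
v(RRRRRRBBBRRRB) = { -6 -11/2 -21/4 -335/64 | -167/32 -83/16 -41/8 -5 -4 -3 -2 -1 0 } => -669/128
v(RRRRRRBBBRRRBR) = { -6 -11/2 -21/4 -335/64 | -669/128 -167/32 -83/16 -41/8 -5 -4 -3 -2 -1 0 } => -1339/256
v(RRRRRRBBBRRRBRR) = { -6 -11/2 -21/4 -335/64 | -1339/256 -669/128 -167/32 -83/16 -41/8 -5 -4 -3 -2 -1 0 } => -2679/512

-2679/512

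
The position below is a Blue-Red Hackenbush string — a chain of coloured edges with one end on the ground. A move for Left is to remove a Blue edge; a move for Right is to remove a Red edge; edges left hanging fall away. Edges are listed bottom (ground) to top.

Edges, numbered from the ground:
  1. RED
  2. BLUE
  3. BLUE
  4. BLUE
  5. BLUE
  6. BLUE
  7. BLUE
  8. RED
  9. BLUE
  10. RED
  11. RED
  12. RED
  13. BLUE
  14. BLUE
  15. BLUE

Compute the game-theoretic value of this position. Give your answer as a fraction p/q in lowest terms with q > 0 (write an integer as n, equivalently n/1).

Prefix values for RED BLUE BLUE BLUE BLUE BLUE BLUE RED BLUE RED RED RED BLUE BLUE BLUE via {L|R} + simplicity:
value(R) = {  | 0 } -> -1
value(RB) = { -1 | 0 } -> -1/2
value(RBB) = { -1 -1/2 | 0 } -> -1/4
value(RBBB) = { -1 -1/2 -1/4 | 0 } -> -1/8
value(RBBBB) = { -1 -1/2 -1/4 -1/8 | 0 } -> -1/16
value(RBBBBB) = { -1 -1/2 -1/4 -1/8 -1/16 | 0 } -> -1/32
value(RBBBBBB) = { -1 -1/2 -1/4 -1/8 -1/16 -1/32 | 0 } -> -1/64
value(RBBBBBBR) = { -1 -1/2 -1/4 -1/8 -1/16 -1/32 | -1/64 0 } -> -3/128
value(RBBBBBBRB) = { -1 -1/2 -1/4 -1/8 -1/16 -1/32 -3/128 | -1/64 0 } -> -5/256
value(RBBBBBBRBR) = { -1 -1/2 -1/4 -1/8 -1/16 -1/32 -3/128 | -5/256 -1/64 0 } -> -11/512
value(RBBBBBBRBRR) = { -1 -1/2 -1/4 -1/8 -1/16 -1/32 -3/128 | -11/512 -5/256 -1/64 0 } -> -23/1024
value(RBBBBBBRBRRR) = { -1 -1/2 -1/4 -1/8 -1/16 -1/32 -3/128 | -23/1024 -11/512 -5/256 -1/64 0 } -> -47/2048
value(RBBBBBBRBRRRB) = { -1 -1/2 -1/4 -1/8 -1/16 -1/32 -3/128 -47/2048 | -23/1024 -11/512 -5/256 -1/64 0 } -> -93/4096
value(RBBBBBBRBRRRBB) = { -1 -1/2 -1/4 -1/8 -1/16 -1/32 -3/128 -47/2048 -93/4096 | -23/1024 -11/512 -5/256 -1/64 0 } -> -185/8192
value(RBBBBBBRBRRRBBB) = { -1 -1/2 -1/4 -1/8 -1/16 -1/32 -3/128 -47/2048 -93/4096 -185/8192 | -23/1024 -11/512 -5/256 -1/64 0 } -> -369/16384

-369/16384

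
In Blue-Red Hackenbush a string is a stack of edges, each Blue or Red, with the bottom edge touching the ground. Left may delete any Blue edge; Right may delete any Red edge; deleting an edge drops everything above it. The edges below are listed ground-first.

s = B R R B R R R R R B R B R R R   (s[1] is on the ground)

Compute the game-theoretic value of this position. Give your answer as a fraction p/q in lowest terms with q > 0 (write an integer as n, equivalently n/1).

4177/16384

v_1 [B]  L=[0]  R=[none]  → 1
v_2 [BR]  L=[0]  R=[1]  → 1/2
v_3 [BRR]  L=[0]  R=[1/2 1]  → 1/4
v_4 [BRRB]  L=[0 1/4]  R=[1/2 1]  → 3/8
v_5 [BRRBR]  L=[0 1/4]  R=[3/8 1/2 1]  → 5/16
v_6 [BRRBRR]  L=[0 1/4]  R=[5/16 3/8 1/2 1]  → 9/32
v_7 [BRRBRRR]  L=[0 1/4]  R=[9/32 5/16 3/8 1/2 1]  → 17/64
v_8 [BRRBRRRR]  L=[0 1/4]  R=[17/64 9/32 5/16 3/8 1/2 1]  → 33/128
v_9 [BRRBRRRRR]  L=[0 1/4]  R=[33/128 17/64 9/32 5/16 3/8 1/2 1]  → 65/256
v_10 [BRRBRRRRRB]  L=[0 1/4 65/256]  R=[33/128 17/64 9/32 5/16 3/8 1/2 1]  → 131/512
v_11 [BRRBRRRRRBR]  L=[0 1/4 65/256]  R=[131/512 33/128 17/64 9/32 5/16 3/8 1/2 1]  → 261/1024
v_12 [BRRBRRRRRBRB]  L=[0 1/4 65/256 261/1024]  R=[131/512 33/128 17/64 9/32 5/16 3/8 1/2 1]  → 523/2048
v_13 [BRRBRRRRRBRBR]  L=[0 1/4 65/256 261/1024]  R=[523/2048 131/512 33/128 17/64 9/32 5/16 3/8 1/2 1]  → 1045/4096
v_14 [BRRBRRRRRBRBRR]  L=[0 1/4 65/256 261/1024]  R=[1045/4096 523/2048 131/512 33/128 17/64 9/32 5/16 3/8 1/2 1]  → 2089/8192
v_15 [BRRBRRRRRBRBRRR]  L=[0 1/4 65/256 261/1024]  R=[2089/8192 1045/4096 523/2048 131/512 33/128 17/64 9/32 5/16 3/8 1/2 1]  → 4177/16384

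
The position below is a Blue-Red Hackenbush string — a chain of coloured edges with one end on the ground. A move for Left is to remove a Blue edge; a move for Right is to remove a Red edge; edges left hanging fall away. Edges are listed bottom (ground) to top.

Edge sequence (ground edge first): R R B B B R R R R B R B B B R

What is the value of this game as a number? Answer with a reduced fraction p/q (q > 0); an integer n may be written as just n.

-10147/8192

Prefix values for R R B B B R R R R B R B B B R via {L|R} + simplicity:
edge 1 of 15 (R): { · | 0 } so -1
edge 2 of 15 (R): { · | -1 0 } so -2
edge 3 of 15 (B): { -2 | -1 0 } so -3/2
edge 4 of 15 (B): { -2 -3/2 | -1 0 } so -5/4
edge 5 of 15 (B): { -2 -3/2 -5/4 | -1 0 } so -9/8
edge 6 of 15 (R): { -2 -3/2 -5/4 | -9/8 -1 0 } so -19/16
edge 7 of 15 (R): { -2 -3/2 -5/4 | -19/16 -9/8 -1 0 } so -39/32
edge 8 of 15 (R): { -2 -3/2 -5/4 | -39/32 -19/16 -9/8 -1 0 } so -79/64
edge 9 of 15 (R): { -2 -3/2 -5/4 | -79/64 -39/32 -19/16 -9/8 -1 0 } so -159/128
edge 10 of 15 (B): { -2 -3/2 -5/4 -159/128 | -79/64 -39/32 -19/16 -9/8 -1 0 } so -317/256
edge 11 of 15 (R): { -2 -3/2 -5/4 -159/128 | -317/256 -79/64 -39/32 -19/16 -9/8 -1 0 } so -635/512
edge 12 of 15 (B): { -2 -3/2 -5/4 -159/128 -635/512 | -317/256 -79/64 -39/32 -19/16 -9/8 -1 0 } so -1269/1024
edge 13 of 15 (B): { -2 -3/2 -5/4 -159/128 -635/512 -1269/1024 | -317/256 -79/64 -39/32 -19/16 -9/8 -1 0 } so -2537/2048
edge 14 of 15 (B): { -2 -3/2 -5/4 -159/128 -635/512 -1269/1024 -2537/2048 | -317/256 -79/64 -39/32 -19/16 -9/8 -1 0 } so -5073/4096
edge 15 of 15 (R): { -2 -3/2 -5/4 -159/128 -635/512 -1269/1024 -2537/2048 | -5073/4096 -317/256 -79/64 -39/32 -19/16 -9/8 -1 0 } so -10147/8192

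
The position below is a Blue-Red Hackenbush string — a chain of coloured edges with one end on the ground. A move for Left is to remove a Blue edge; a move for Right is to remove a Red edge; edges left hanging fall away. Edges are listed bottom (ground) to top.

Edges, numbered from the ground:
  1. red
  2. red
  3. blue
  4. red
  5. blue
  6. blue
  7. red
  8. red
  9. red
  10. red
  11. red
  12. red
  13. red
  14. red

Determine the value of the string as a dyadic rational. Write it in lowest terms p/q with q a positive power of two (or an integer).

g_1 [r]  L=[none]  R=[0]  gives -1
g_2 [rr]  L=[none]  R=[-1, 0]  gives -2
g_3 [rrb]  L=[-2]  R=[-1, 0]  gives -3/2
g_4 [rrbr]  L=[-2]  R=[-3/2, -1, 0]  gives -7/4
g_5 [rrbrb]  L=[-2, -7/4]  R=[-3/2, -1, 0]  gives -13/8
g_6 [rrbrbb]  L=[-2, -7/4, -13/8]  R=[-3/2, -1, 0]  gives -25/16
g_7 [rrbrbbr]  L=[-2, -7/4, -13/8]  R=[-25/16, -3/2, -1, 0]  gives -51/32
g_8 [rrbrbbrr]  L=[-2, -7/4, -13/8]  R=[-51/32, -25/16, -3/2, -1, 0]  gives -103/64
g_9 [rrbrbbrrr]  L=[-2, -7/4, -13/8]  R=[-103/64, -51/32, -25/16, -3/2, -1, 0]  gives -207/128
g_10 [rrbrbbrrrr]  L=[-2, -7/4, -13/8]  R=[-207/128, -103/64, -51/32, -25/16, -3/2, -1, 0]  gives -415/256
g_11 [rrbrbbrrrrr]  L=[-2, -7/4, -13/8]  R=[-415/256, -207/128, -103/64, -51/32, -25/16, -3/2, -1, 0]  gives -831/512
g_12 [rrbrbbrrrrrr]  L=[-2, -7/4, -13/8]  R=[-831/512, -415/256, -207/128, -103/64, -51/32, -25/16, -3/2, -1, 0]  gives -1663/1024
g_13 [rrbrbbrrrrrrr]  L=[-2, -7/4, -13/8]  R=[-1663/1024, -831/512, -415/256, -207/128, -103/64, -51/32, -25/16, -3/2, -1, 0]  gives -3327/2048
g_14 [rrbrbbrrrrrrrr]  L=[-2, -7/4, -13/8]  R=[-3327/2048, -1663/1024, -831/512, -415/256, -207/128, -103/64, -51/32, -25/16, -3/2, -1, 0]  gives -6655/4096

-6655/4096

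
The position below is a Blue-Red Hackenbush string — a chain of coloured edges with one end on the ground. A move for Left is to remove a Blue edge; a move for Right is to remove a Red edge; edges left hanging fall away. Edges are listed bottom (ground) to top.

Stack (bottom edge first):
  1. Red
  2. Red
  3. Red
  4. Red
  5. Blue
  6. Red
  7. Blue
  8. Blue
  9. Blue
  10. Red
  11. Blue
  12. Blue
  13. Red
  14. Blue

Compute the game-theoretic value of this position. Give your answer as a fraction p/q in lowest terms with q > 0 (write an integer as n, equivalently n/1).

Prefix values for Red Red Red Red Blue Red Blue Blue Blue Red Blue Blue Red Blue via {L|R} + simplicity:
G(R) = { · | 0 } => -1
G(RR) = { · | -1 0 } => -2
G(RRR) = { · | -2 -1 0 } => -3
G(RRRR) = { · | -3 -2 -1 0 } => -4
G(RRRRB) = { -4 | -3 -2 -1 0 } => -7/2
G(RRRRBR) = { -4 | -7/2 -3 -2 -1 0 } => -15/4
G(RRRRBRB) = { -4 -15/4 | -7/2 -3 -2 -1 0 } => -29/8
G(RRRRBRBB) = { -4 -15/4 -29/8 | -7/2 -3 -2 -1 0 } => -57/16
G(RRRRBRBBB) = { -4 -15/4 -29/8 -57/16 | -7/2 -3 -2 -1 0 } => -113/32
G(RRRRBRBBBR) = { -4 -15/4 -29/8 -57/16 | -113/32 -7/2 -3 -2 -1 0 } => -227/64
G(RRRRBRBBBRB) = { -4 -15/4 -29/8 -57/16 -227/64 | -113/32 -7/2 -3 -2 -1 0 } => -453/128
G(RRRRBRBBBRBB) = { -4 -15/4 -29/8 -57/16 -227/64 -453/128 | -113/32 -7/2 -3 -2 -1 0 } => -905/256
G(RRRRBRBBBRBBR) = { -4 -15/4 -29/8 -57/16 -227/64 -453/128 | -905/256 -113/32 -7/2 -3 -2 -1 0 } => -1811/512
G(RRRRBRBBBRBBRB) = { -4 -15/4 -29/8 -57/16 -227/64 -453/128 -1811/512 | -905/256 -113/32 -7/2 -3 -2 -1 0 } => -3621/1024

-3621/1024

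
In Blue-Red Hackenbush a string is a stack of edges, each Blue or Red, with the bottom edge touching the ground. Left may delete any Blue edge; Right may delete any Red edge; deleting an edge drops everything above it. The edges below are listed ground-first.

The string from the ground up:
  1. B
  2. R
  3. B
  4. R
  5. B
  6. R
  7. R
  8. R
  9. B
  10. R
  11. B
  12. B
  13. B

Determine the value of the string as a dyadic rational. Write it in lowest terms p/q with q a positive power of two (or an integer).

2607/4096

B: Left { 0 }, Right {  } → simplest 1
BR: Left { 0 }, Right { 1 } → simplest 1/2
BRB: Left { 0; 1/2 }, Right { 1 } → simplest 3/4
BRBR: Left { 0; 1/2 }, Right { 3/4; 1 } → simplest 5/8
BRBRB: Left { 0; 1/2; 5/8 }, Right { 3/4; 1 } → simplest 11/16
BRBRBR: Left { 0; 1/2; 5/8 }, Right { 11/16; 3/4; 1 } → simplest 21/32
BRBRBRR: Left { 0; 1/2; 5/8 }, Right { 21/32; 11/16; 3/4; 1 } → simplest 41/64
BRBRBRRR: Left { 0; 1/2; 5/8 }, Right { 41/64; 21/32; 11/16; 3/4; 1 } → simplest 81/128
BRBRBRRRB: Left { 0; 1/2; 5/8; 81/128 }, Right { 41/64; 21/32; 11/16; 3/4; 1 } → simplest 163/256
BRBRBRRRBR: Left { 0; 1/2; 5/8; 81/128 }, Right { 163/256; 41/64; 21/32; 11/16; 3/4; 1 } → simplest 325/512
BRBRBRRRBRB: Left { 0; 1/2; 5/8; 81/128; 325/512 }, Right { 163/256; 41/64; 21/32; 11/16; 3/4; 1 } → simplest 651/1024
BRBRBRRRBRBB: Left { 0; 1/2; 5/8; 81/128; 325/512; 651/1024 }, Right { 163/256; 41/64; 21/32; 11/16; 3/4; 1 } → simplest 1303/2048
BRBRBRRRBRBBB: Left { 0; 1/2; 5/8; 81/128; 325/512; 651/1024; 1303/2048 }, Right { 163/256; 41/64; 21/32; 11/16; 3/4; 1 } → simplest 2607/4096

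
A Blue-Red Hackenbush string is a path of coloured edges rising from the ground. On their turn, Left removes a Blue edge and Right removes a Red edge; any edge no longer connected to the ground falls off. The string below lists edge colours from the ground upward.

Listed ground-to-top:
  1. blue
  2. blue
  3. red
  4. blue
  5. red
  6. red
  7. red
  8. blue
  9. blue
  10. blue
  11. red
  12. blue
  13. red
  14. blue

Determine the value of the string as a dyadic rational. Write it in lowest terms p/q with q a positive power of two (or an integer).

Prefix values for blue blue red blue red red red blue blue blue red blue red blue via {L|R} + simplicity:
b: Left { 0 }, Right { · } = simplest 1
bb: Left { 0,1 }, Right { · } = simplest 2
bbr: Left { 0,1 }, Right { 2 } = simplest 3/2
bbrb: Left { 0,1,3/2 }, Right { 2 } = simplest 7/4
bbrbr: Left { 0,1,3/2 }, Right { 7/4,2 } = simplest 13/8
bbrbrr: Left { 0,1,3/2 }, Right { 13/8,7/4,2 } = simplest 25/16
bbrbrrr: Left { 0,1,3/2 }, Right { 25/16,13/8,7/4,2 } = simplest 49/32
bbrbrrrb: Left { 0,1,3/2,49/32 }, Right { 25/16,13/8,7/4,2 } = simplest 99/64
bbrbrrrbb: Left { 0,1,3/2,49/32,99/64 }, Right { 25/16,13/8,7/4,2 } = simplest 199/128
bbrbrrrbbb: Left { 0,1,3/2,49/32,99/64,199/128 }, Right { 25/16,13/8,7/4,2 } = simplest 399/256
bbrbrrrbbbr: Left { 0,1,3/2,49/32,99/64,199/128 }, Right { 399/256,25/16,13/8,7/4,2 } = simplest 797/512
bbrbrrrbbbrb: Left { 0,1,3/2,49/32,99/64,199/128,797/512 }, Right { 399/256,25/16,13/8,7/4,2 } = simplest 1595/1024
bbrbrrrbbbrbr: Left { 0,1,3/2,49/32,99/64,199/128,797/512 }, Right { 1595/1024,399/256,25/16,13/8,7/4,2 } = simplest 3189/2048
bbrbrrrbbbrbrb: Left { 0,1,3/2,49/32,99/64,199/128,797/512,3189/2048 }, Right { 1595/1024,399/256,25/16,13/8,7/4,2 } = simplest 6379/4096

6379/4096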